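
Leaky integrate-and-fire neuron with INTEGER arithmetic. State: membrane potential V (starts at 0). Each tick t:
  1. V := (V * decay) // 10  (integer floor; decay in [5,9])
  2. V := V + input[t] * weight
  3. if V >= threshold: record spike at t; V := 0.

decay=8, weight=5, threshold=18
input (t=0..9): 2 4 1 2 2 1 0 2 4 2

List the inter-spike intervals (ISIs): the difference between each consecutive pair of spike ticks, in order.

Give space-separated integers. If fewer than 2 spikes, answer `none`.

t=0: input=2 -> V=10
t=1: input=4 -> V=0 FIRE
t=2: input=1 -> V=5
t=3: input=2 -> V=14
t=4: input=2 -> V=0 FIRE
t=5: input=1 -> V=5
t=6: input=0 -> V=4
t=7: input=2 -> V=13
t=8: input=4 -> V=0 FIRE
t=9: input=2 -> V=10

Answer: 3 4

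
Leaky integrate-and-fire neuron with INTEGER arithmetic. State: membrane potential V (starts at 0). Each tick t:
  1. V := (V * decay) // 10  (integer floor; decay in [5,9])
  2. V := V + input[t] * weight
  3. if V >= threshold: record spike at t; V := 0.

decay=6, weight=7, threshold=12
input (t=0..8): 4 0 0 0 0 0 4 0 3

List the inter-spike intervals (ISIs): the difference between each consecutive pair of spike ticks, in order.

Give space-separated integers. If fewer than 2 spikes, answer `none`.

t=0: input=4 -> V=0 FIRE
t=1: input=0 -> V=0
t=2: input=0 -> V=0
t=3: input=0 -> V=0
t=4: input=0 -> V=0
t=5: input=0 -> V=0
t=6: input=4 -> V=0 FIRE
t=7: input=0 -> V=0
t=8: input=3 -> V=0 FIRE

Answer: 6 2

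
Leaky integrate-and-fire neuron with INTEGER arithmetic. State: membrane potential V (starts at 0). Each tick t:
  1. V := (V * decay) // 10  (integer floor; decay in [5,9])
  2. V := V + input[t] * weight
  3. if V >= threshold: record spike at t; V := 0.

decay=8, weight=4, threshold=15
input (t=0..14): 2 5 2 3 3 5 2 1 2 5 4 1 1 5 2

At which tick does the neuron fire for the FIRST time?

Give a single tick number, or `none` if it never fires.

Answer: 1

Derivation:
t=0: input=2 -> V=8
t=1: input=5 -> V=0 FIRE
t=2: input=2 -> V=8
t=3: input=3 -> V=0 FIRE
t=4: input=3 -> V=12
t=5: input=5 -> V=0 FIRE
t=6: input=2 -> V=8
t=7: input=1 -> V=10
t=8: input=2 -> V=0 FIRE
t=9: input=5 -> V=0 FIRE
t=10: input=4 -> V=0 FIRE
t=11: input=1 -> V=4
t=12: input=1 -> V=7
t=13: input=5 -> V=0 FIRE
t=14: input=2 -> V=8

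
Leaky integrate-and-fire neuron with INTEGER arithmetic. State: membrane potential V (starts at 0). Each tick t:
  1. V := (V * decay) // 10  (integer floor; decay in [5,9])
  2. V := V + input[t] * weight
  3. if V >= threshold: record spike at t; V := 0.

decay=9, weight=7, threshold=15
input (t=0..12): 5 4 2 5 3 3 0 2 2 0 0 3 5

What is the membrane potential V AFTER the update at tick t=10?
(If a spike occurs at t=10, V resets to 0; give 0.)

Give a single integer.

t=0: input=5 -> V=0 FIRE
t=1: input=4 -> V=0 FIRE
t=2: input=2 -> V=14
t=3: input=5 -> V=0 FIRE
t=4: input=3 -> V=0 FIRE
t=5: input=3 -> V=0 FIRE
t=6: input=0 -> V=0
t=7: input=2 -> V=14
t=8: input=2 -> V=0 FIRE
t=9: input=0 -> V=0
t=10: input=0 -> V=0
t=11: input=3 -> V=0 FIRE
t=12: input=5 -> V=0 FIRE

Answer: 0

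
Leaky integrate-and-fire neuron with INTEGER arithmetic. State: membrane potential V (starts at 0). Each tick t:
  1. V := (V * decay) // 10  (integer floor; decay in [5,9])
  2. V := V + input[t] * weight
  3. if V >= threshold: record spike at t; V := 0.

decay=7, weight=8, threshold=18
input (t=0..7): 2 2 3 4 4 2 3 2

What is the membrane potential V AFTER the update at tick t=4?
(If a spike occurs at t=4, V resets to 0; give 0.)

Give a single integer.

Answer: 0

Derivation:
t=0: input=2 -> V=16
t=1: input=2 -> V=0 FIRE
t=2: input=3 -> V=0 FIRE
t=3: input=4 -> V=0 FIRE
t=4: input=4 -> V=0 FIRE
t=5: input=2 -> V=16
t=6: input=3 -> V=0 FIRE
t=7: input=2 -> V=16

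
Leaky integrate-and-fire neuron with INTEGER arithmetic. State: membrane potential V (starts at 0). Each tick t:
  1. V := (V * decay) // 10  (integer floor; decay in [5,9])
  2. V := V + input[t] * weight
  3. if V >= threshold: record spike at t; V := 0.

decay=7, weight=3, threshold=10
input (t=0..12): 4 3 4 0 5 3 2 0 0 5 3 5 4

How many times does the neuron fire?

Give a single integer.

Answer: 7

Derivation:
t=0: input=4 -> V=0 FIRE
t=1: input=3 -> V=9
t=2: input=4 -> V=0 FIRE
t=3: input=0 -> V=0
t=4: input=5 -> V=0 FIRE
t=5: input=3 -> V=9
t=6: input=2 -> V=0 FIRE
t=7: input=0 -> V=0
t=8: input=0 -> V=0
t=9: input=5 -> V=0 FIRE
t=10: input=3 -> V=9
t=11: input=5 -> V=0 FIRE
t=12: input=4 -> V=0 FIRE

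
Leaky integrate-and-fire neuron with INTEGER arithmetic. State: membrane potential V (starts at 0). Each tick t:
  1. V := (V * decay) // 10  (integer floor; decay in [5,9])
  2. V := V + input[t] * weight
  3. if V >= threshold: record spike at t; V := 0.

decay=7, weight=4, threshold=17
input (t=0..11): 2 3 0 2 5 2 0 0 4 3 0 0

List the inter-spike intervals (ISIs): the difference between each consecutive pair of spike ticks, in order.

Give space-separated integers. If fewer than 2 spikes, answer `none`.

t=0: input=2 -> V=8
t=1: input=3 -> V=0 FIRE
t=2: input=0 -> V=0
t=3: input=2 -> V=8
t=4: input=5 -> V=0 FIRE
t=5: input=2 -> V=8
t=6: input=0 -> V=5
t=7: input=0 -> V=3
t=8: input=4 -> V=0 FIRE
t=9: input=3 -> V=12
t=10: input=0 -> V=8
t=11: input=0 -> V=5

Answer: 3 4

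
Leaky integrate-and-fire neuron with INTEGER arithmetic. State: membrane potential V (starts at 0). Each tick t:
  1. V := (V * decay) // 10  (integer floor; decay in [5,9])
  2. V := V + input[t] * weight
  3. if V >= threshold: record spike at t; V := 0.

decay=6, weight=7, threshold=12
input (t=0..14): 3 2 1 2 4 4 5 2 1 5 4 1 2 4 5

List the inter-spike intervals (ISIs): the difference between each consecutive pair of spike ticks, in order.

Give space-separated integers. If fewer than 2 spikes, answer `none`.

t=0: input=3 -> V=0 FIRE
t=1: input=2 -> V=0 FIRE
t=2: input=1 -> V=7
t=3: input=2 -> V=0 FIRE
t=4: input=4 -> V=0 FIRE
t=5: input=4 -> V=0 FIRE
t=6: input=5 -> V=0 FIRE
t=7: input=2 -> V=0 FIRE
t=8: input=1 -> V=7
t=9: input=5 -> V=0 FIRE
t=10: input=4 -> V=0 FIRE
t=11: input=1 -> V=7
t=12: input=2 -> V=0 FIRE
t=13: input=4 -> V=0 FIRE
t=14: input=5 -> V=0 FIRE

Answer: 1 2 1 1 1 1 2 1 2 1 1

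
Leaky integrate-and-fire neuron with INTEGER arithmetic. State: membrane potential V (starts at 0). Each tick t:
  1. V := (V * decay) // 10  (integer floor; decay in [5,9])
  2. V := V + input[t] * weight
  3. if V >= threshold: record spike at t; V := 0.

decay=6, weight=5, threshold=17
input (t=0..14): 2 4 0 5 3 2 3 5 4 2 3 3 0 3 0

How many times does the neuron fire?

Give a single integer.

Answer: 7

Derivation:
t=0: input=2 -> V=10
t=1: input=4 -> V=0 FIRE
t=2: input=0 -> V=0
t=3: input=5 -> V=0 FIRE
t=4: input=3 -> V=15
t=5: input=2 -> V=0 FIRE
t=6: input=3 -> V=15
t=7: input=5 -> V=0 FIRE
t=8: input=4 -> V=0 FIRE
t=9: input=2 -> V=10
t=10: input=3 -> V=0 FIRE
t=11: input=3 -> V=15
t=12: input=0 -> V=9
t=13: input=3 -> V=0 FIRE
t=14: input=0 -> V=0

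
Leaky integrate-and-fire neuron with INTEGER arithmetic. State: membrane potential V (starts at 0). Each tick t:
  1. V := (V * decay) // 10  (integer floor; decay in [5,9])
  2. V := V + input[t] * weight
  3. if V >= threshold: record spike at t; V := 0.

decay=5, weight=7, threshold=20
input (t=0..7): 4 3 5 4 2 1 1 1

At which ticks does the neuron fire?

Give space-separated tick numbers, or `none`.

t=0: input=4 -> V=0 FIRE
t=1: input=3 -> V=0 FIRE
t=2: input=5 -> V=0 FIRE
t=3: input=4 -> V=0 FIRE
t=4: input=2 -> V=14
t=5: input=1 -> V=14
t=6: input=1 -> V=14
t=7: input=1 -> V=14

Answer: 0 1 2 3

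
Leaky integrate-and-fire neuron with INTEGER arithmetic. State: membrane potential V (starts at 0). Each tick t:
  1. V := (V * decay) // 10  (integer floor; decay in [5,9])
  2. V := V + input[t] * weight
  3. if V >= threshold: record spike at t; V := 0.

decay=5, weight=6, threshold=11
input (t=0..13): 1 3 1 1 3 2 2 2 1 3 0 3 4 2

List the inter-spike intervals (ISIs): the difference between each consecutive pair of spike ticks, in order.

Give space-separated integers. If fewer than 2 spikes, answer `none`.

t=0: input=1 -> V=6
t=1: input=3 -> V=0 FIRE
t=2: input=1 -> V=6
t=3: input=1 -> V=9
t=4: input=3 -> V=0 FIRE
t=5: input=2 -> V=0 FIRE
t=6: input=2 -> V=0 FIRE
t=7: input=2 -> V=0 FIRE
t=8: input=1 -> V=6
t=9: input=3 -> V=0 FIRE
t=10: input=0 -> V=0
t=11: input=3 -> V=0 FIRE
t=12: input=4 -> V=0 FIRE
t=13: input=2 -> V=0 FIRE

Answer: 3 1 1 1 2 2 1 1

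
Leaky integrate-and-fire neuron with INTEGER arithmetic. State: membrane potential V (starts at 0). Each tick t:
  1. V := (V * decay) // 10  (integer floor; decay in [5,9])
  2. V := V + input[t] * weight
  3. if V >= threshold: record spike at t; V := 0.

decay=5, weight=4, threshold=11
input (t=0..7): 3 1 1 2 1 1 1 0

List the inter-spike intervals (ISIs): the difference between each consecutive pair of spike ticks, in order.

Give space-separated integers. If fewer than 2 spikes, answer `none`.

t=0: input=3 -> V=0 FIRE
t=1: input=1 -> V=4
t=2: input=1 -> V=6
t=3: input=2 -> V=0 FIRE
t=4: input=1 -> V=4
t=5: input=1 -> V=6
t=6: input=1 -> V=7
t=7: input=0 -> V=3

Answer: 3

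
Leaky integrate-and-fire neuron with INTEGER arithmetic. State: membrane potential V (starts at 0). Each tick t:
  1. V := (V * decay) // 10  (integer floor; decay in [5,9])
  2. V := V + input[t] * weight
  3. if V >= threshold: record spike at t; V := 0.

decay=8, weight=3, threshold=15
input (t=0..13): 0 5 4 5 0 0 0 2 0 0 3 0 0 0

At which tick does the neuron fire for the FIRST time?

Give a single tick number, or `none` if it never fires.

t=0: input=0 -> V=0
t=1: input=5 -> V=0 FIRE
t=2: input=4 -> V=12
t=3: input=5 -> V=0 FIRE
t=4: input=0 -> V=0
t=5: input=0 -> V=0
t=6: input=0 -> V=0
t=7: input=2 -> V=6
t=8: input=0 -> V=4
t=9: input=0 -> V=3
t=10: input=3 -> V=11
t=11: input=0 -> V=8
t=12: input=0 -> V=6
t=13: input=0 -> V=4

Answer: 1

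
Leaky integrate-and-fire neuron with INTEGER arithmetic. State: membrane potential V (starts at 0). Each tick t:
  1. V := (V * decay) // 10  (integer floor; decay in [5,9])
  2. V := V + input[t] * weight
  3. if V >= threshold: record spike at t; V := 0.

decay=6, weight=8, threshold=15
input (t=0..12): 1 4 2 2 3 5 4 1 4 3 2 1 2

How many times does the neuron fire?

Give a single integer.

t=0: input=1 -> V=8
t=1: input=4 -> V=0 FIRE
t=2: input=2 -> V=0 FIRE
t=3: input=2 -> V=0 FIRE
t=4: input=3 -> V=0 FIRE
t=5: input=5 -> V=0 FIRE
t=6: input=4 -> V=0 FIRE
t=7: input=1 -> V=8
t=8: input=4 -> V=0 FIRE
t=9: input=3 -> V=0 FIRE
t=10: input=2 -> V=0 FIRE
t=11: input=1 -> V=8
t=12: input=2 -> V=0 FIRE

Answer: 10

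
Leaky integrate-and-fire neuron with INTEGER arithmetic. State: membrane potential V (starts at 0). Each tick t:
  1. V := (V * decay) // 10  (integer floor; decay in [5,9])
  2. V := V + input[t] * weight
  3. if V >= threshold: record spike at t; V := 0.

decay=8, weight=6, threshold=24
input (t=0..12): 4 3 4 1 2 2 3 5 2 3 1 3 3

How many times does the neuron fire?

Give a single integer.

Answer: 6

Derivation:
t=0: input=4 -> V=0 FIRE
t=1: input=3 -> V=18
t=2: input=4 -> V=0 FIRE
t=3: input=1 -> V=6
t=4: input=2 -> V=16
t=5: input=2 -> V=0 FIRE
t=6: input=3 -> V=18
t=7: input=5 -> V=0 FIRE
t=8: input=2 -> V=12
t=9: input=3 -> V=0 FIRE
t=10: input=1 -> V=6
t=11: input=3 -> V=22
t=12: input=3 -> V=0 FIRE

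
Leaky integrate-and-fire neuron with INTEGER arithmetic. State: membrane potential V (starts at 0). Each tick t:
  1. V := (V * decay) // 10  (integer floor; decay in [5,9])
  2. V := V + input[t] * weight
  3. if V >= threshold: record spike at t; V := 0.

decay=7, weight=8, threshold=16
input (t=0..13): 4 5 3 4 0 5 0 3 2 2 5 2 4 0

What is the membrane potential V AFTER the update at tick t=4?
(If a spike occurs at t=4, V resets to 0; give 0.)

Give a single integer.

Answer: 0

Derivation:
t=0: input=4 -> V=0 FIRE
t=1: input=5 -> V=0 FIRE
t=2: input=3 -> V=0 FIRE
t=3: input=4 -> V=0 FIRE
t=4: input=0 -> V=0
t=5: input=5 -> V=0 FIRE
t=6: input=0 -> V=0
t=7: input=3 -> V=0 FIRE
t=8: input=2 -> V=0 FIRE
t=9: input=2 -> V=0 FIRE
t=10: input=5 -> V=0 FIRE
t=11: input=2 -> V=0 FIRE
t=12: input=4 -> V=0 FIRE
t=13: input=0 -> V=0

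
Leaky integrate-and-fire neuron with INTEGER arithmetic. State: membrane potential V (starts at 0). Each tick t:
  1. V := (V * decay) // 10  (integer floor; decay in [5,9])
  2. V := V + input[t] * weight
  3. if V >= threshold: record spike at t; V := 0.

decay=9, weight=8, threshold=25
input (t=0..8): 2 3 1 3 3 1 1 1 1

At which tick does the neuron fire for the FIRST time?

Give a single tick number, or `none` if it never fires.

t=0: input=2 -> V=16
t=1: input=3 -> V=0 FIRE
t=2: input=1 -> V=8
t=3: input=3 -> V=0 FIRE
t=4: input=3 -> V=24
t=5: input=1 -> V=0 FIRE
t=6: input=1 -> V=8
t=7: input=1 -> V=15
t=8: input=1 -> V=21

Answer: 1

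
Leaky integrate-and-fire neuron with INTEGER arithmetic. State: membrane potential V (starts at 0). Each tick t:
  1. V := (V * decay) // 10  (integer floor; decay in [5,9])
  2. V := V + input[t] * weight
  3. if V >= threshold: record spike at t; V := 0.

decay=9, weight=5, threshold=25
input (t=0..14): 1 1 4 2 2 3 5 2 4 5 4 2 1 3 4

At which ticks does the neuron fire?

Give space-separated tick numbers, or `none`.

Answer: 2 5 6 8 9 11 14

Derivation:
t=0: input=1 -> V=5
t=1: input=1 -> V=9
t=2: input=4 -> V=0 FIRE
t=3: input=2 -> V=10
t=4: input=2 -> V=19
t=5: input=3 -> V=0 FIRE
t=6: input=5 -> V=0 FIRE
t=7: input=2 -> V=10
t=8: input=4 -> V=0 FIRE
t=9: input=5 -> V=0 FIRE
t=10: input=4 -> V=20
t=11: input=2 -> V=0 FIRE
t=12: input=1 -> V=5
t=13: input=3 -> V=19
t=14: input=4 -> V=0 FIRE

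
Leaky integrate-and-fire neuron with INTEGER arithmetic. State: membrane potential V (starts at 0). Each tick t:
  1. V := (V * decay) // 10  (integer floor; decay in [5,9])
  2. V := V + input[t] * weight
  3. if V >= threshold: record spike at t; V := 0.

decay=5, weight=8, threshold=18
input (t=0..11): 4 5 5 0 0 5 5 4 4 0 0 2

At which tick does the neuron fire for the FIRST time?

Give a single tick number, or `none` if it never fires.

Answer: 0

Derivation:
t=0: input=4 -> V=0 FIRE
t=1: input=5 -> V=0 FIRE
t=2: input=5 -> V=0 FIRE
t=3: input=0 -> V=0
t=4: input=0 -> V=0
t=5: input=5 -> V=0 FIRE
t=6: input=5 -> V=0 FIRE
t=7: input=4 -> V=0 FIRE
t=8: input=4 -> V=0 FIRE
t=9: input=0 -> V=0
t=10: input=0 -> V=0
t=11: input=2 -> V=16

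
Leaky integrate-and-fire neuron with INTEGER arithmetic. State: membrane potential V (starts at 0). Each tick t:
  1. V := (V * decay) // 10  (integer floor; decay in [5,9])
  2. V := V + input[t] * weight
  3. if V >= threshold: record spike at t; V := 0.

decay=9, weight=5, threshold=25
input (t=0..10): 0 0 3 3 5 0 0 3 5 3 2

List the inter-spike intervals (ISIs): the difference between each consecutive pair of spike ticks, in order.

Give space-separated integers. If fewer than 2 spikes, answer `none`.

Answer: 1 4

Derivation:
t=0: input=0 -> V=0
t=1: input=0 -> V=0
t=2: input=3 -> V=15
t=3: input=3 -> V=0 FIRE
t=4: input=5 -> V=0 FIRE
t=5: input=0 -> V=0
t=6: input=0 -> V=0
t=7: input=3 -> V=15
t=8: input=5 -> V=0 FIRE
t=9: input=3 -> V=15
t=10: input=2 -> V=23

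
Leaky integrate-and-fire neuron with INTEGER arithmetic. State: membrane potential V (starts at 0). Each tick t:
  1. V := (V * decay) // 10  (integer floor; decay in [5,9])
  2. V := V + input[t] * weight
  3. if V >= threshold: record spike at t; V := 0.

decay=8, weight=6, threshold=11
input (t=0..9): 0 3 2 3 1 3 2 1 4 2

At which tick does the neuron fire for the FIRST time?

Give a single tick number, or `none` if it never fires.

t=0: input=0 -> V=0
t=1: input=3 -> V=0 FIRE
t=2: input=2 -> V=0 FIRE
t=3: input=3 -> V=0 FIRE
t=4: input=1 -> V=6
t=5: input=3 -> V=0 FIRE
t=6: input=2 -> V=0 FIRE
t=7: input=1 -> V=6
t=8: input=4 -> V=0 FIRE
t=9: input=2 -> V=0 FIRE

Answer: 1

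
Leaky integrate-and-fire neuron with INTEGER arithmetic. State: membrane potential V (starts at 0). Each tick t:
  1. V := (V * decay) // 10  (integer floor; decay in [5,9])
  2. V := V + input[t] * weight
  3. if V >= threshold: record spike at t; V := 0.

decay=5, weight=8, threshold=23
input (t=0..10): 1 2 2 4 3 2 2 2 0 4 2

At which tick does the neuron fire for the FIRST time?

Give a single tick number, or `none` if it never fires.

t=0: input=1 -> V=8
t=1: input=2 -> V=20
t=2: input=2 -> V=0 FIRE
t=3: input=4 -> V=0 FIRE
t=4: input=3 -> V=0 FIRE
t=5: input=2 -> V=16
t=6: input=2 -> V=0 FIRE
t=7: input=2 -> V=16
t=8: input=0 -> V=8
t=9: input=4 -> V=0 FIRE
t=10: input=2 -> V=16

Answer: 2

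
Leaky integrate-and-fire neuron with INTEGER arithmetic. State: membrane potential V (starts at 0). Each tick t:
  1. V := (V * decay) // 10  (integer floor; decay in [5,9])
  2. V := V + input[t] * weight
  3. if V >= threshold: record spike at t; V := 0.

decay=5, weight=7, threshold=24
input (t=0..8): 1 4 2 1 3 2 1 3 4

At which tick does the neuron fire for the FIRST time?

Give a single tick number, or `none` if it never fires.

t=0: input=1 -> V=7
t=1: input=4 -> V=0 FIRE
t=2: input=2 -> V=14
t=3: input=1 -> V=14
t=4: input=3 -> V=0 FIRE
t=5: input=2 -> V=14
t=6: input=1 -> V=14
t=7: input=3 -> V=0 FIRE
t=8: input=4 -> V=0 FIRE

Answer: 1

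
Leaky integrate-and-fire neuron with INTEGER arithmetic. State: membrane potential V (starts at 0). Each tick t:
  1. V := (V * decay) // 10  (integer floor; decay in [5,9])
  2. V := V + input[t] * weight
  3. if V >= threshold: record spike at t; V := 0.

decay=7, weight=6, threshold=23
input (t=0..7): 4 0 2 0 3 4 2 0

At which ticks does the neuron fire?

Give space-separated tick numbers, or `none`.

t=0: input=4 -> V=0 FIRE
t=1: input=0 -> V=0
t=2: input=2 -> V=12
t=3: input=0 -> V=8
t=4: input=3 -> V=0 FIRE
t=5: input=4 -> V=0 FIRE
t=6: input=2 -> V=12
t=7: input=0 -> V=8

Answer: 0 4 5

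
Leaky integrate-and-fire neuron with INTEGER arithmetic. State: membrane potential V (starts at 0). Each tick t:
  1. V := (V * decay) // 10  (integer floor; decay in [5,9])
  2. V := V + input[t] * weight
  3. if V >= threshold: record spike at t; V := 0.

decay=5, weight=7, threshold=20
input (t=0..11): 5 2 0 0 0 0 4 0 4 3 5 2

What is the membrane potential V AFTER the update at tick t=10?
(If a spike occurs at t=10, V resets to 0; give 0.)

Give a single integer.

Answer: 0

Derivation:
t=0: input=5 -> V=0 FIRE
t=1: input=2 -> V=14
t=2: input=0 -> V=7
t=3: input=0 -> V=3
t=4: input=0 -> V=1
t=5: input=0 -> V=0
t=6: input=4 -> V=0 FIRE
t=7: input=0 -> V=0
t=8: input=4 -> V=0 FIRE
t=9: input=3 -> V=0 FIRE
t=10: input=5 -> V=0 FIRE
t=11: input=2 -> V=14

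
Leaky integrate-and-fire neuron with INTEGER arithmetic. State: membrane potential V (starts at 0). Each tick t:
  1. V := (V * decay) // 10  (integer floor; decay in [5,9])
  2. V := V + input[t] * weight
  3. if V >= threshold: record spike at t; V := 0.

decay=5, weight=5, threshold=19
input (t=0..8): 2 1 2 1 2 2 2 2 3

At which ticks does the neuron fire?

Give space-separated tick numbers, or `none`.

t=0: input=2 -> V=10
t=1: input=1 -> V=10
t=2: input=2 -> V=15
t=3: input=1 -> V=12
t=4: input=2 -> V=16
t=5: input=2 -> V=18
t=6: input=2 -> V=0 FIRE
t=7: input=2 -> V=10
t=8: input=3 -> V=0 FIRE

Answer: 6 8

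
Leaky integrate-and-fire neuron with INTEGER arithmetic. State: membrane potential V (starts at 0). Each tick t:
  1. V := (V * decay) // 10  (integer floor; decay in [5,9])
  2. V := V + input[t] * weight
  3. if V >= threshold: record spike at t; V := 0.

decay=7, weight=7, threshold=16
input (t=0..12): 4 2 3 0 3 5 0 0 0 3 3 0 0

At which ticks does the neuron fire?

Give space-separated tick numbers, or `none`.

t=0: input=4 -> V=0 FIRE
t=1: input=2 -> V=14
t=2: input=3 -> V=0 FIRE
t=3: input=0 -> V=0
t=4: input=3 -> V=0 FIRE
t=5: input=5 -> V=0 FIRE
t=6: input=0 -> V=0
t=7: input=0 -> V=0
t=8: input=0 -> V=0
t=9: input=3 -> V=0 FIRE
t=10: input=3 -> V=0 FIRE
t=11: input=0 -> V=0
t=12: input=0 -> V=0

Answer: 0 2 4 5 9 10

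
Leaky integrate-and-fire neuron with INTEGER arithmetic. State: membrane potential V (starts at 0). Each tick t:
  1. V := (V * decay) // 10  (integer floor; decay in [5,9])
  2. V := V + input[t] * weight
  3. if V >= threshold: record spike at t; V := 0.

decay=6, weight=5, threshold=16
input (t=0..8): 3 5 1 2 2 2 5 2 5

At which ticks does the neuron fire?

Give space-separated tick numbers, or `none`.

Answer: 1 4 6 8

Derivation:
t=0: input=3 -> V=15
t=1: input=5 -> V=0 FIRE
t=2: input=1 -> V=5
t=3: input=2 -> V=13
t=4: input=2 -> V=0 FIRE
t=5: input=2 -> V=10
t=6: input=5 -> V=0 FIRE
t=7: input=2 -> V=10
t=8: input=5 -> V=0 FIRE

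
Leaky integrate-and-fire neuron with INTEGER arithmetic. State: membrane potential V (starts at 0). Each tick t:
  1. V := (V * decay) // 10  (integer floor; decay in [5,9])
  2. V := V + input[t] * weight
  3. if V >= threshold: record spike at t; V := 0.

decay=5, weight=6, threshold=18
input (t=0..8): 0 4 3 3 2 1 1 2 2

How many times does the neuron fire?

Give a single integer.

t=0: input=0 -> V=0
t=1: input=4 -> V=0 FIRE
t=2: input=3 -> V=0 FIRE
t=3: input=3 -> V=0 FIRE
t=4: input=2 -> V=12
t=5: input=1 -> V=12
t=6: input=1 -> V=12
t=7: input=2 -> V=0 FIRE
t=8: input=2 -> V=12

Answer: 4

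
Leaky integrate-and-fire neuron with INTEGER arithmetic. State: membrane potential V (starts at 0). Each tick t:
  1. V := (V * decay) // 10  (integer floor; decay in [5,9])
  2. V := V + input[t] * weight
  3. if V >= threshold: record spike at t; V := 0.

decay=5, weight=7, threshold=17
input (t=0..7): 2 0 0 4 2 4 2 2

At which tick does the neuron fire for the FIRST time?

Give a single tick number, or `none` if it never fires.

t=0: input=2 -> V=14
t=1: input=0 -> V=7
t=2: input=0 -> V=3
t=3: input=4 -> V=0 FIRE
t=4: input=2 -> V=14
t=5: input=4 -> V=0 FIRE
t=6: input=2 -> V=14
t=7: input=2 -> V=0 FIRE

Answer: 3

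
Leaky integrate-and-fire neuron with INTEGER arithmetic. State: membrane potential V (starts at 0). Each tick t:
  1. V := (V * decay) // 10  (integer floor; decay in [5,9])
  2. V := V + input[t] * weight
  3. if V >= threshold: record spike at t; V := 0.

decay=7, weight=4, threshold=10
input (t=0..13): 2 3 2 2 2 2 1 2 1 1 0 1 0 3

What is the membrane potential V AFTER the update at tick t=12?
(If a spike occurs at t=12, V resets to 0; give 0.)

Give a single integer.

t=0: input=2 -> V=8
t=1: input=3 -> V=0 FIRE
t=2: input=2 -> V=8
t=3: input=2 -> V=0 FIRE
t=4: input=2 -> V=8
t=5: input=2 -> V=0 FIRE
t=6: input=1 -> V=4
t=7: input=2 -> V=0 FIRE
t=8: input=1 -> V=4
t=9: input=1 -> V=6
t=10: input=0 -> V=4
t=11: input=1 -> V=6
t=12: input=0 -> V=4
t=13: input=3 -> V=0 FIRE

Answer: 4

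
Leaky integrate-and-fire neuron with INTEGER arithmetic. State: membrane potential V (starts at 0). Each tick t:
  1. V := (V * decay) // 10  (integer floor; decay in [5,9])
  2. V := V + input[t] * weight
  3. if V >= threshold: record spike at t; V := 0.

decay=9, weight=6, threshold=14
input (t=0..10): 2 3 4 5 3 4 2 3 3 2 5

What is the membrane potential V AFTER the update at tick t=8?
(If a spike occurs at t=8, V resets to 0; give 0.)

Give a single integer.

Answer: 0

Derivation:
t=0: input=2 -> V=12
t=1: input=3 -> V=0 FIRE
t=2: input=4 -> V=0 FIRE
t=3: input=5 -> V=0 FIRE
t=4: input=3 -> V=0 FIRE
t=5: input=4 -> V=0 FIRE
t=6: input=2 -> V=12
t=7: input=3 -> V=0 FIRE
t=8: input=3 -> V=0 FIRE
t=9: input=2 -> V=12
t=10: input=5 -> V=0 FIRE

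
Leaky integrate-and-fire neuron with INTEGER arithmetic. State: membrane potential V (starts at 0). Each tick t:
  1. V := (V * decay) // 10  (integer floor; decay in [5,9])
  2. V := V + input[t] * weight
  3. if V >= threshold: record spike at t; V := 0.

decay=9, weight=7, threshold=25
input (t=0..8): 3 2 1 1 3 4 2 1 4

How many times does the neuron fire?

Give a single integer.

t=0: input=3 -> V=21
t=1: input=2 -> V=0 FIRE
t=2: input=1 -> V=7
t=3: input=1 -> V=13
t=4: input=3 -> V=0 FIRE
t=5: input=4 -> V=0 FIRE
t=6: input=2 -> V=14
t=7: input=1 -> V=19
t=8: input=4 -> V=0 FIRE

Answer: 4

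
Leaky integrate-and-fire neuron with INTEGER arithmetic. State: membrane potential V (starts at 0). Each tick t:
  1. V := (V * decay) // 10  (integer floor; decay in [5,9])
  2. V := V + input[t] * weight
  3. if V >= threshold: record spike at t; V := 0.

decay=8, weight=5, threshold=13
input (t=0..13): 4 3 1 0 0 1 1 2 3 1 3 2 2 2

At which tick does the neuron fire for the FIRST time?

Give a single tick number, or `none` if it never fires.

Answer: 0

Derivation:
t=0: input=4 -> V=0 FIRE
t=1: input=3 -> V=0 FIRE
t=2: input=1 -> V=5
t=3: input=0 -> V=4
t=4: input=0 -> V=3
t=5: input=1 -> V=7
t=6: input=1 -> V=10
t=7: input=2 -> V=0 FIRE
t=8: input=3 -> V=0 FIRE
t=9: input=1 -> V=5
t=10: input=3 -> V=0 FIRE
t=11: input=2 -> V=10
t=12: input=2 -> V=0 FIRE
t=13: input=2 -> V=10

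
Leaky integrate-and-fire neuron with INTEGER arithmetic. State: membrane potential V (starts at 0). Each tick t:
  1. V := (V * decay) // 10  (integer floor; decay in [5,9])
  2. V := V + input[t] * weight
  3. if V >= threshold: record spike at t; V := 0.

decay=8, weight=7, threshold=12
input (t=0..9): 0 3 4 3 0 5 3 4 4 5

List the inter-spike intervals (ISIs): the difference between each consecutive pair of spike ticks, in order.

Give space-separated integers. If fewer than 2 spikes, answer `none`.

Answer: 1 1 2 1 1 1 1

Derivation:
t=0: input=0 -> V=0
t=1: input=3 -> V=0 FIRE
t=2: input=4 -> V=0 FIRE
t=3: input=3 -> V=0 FIRE
t=4: input=0 -> V=0
t=5: input=5 -> V=0 FIRE
t=6: input=3 -> V=0 FIRE
t=7: input=4 -> V=0 FIRE
t=8: input=4 -> V=0 FIRE
t=9: input=5 -> V=0 FIRE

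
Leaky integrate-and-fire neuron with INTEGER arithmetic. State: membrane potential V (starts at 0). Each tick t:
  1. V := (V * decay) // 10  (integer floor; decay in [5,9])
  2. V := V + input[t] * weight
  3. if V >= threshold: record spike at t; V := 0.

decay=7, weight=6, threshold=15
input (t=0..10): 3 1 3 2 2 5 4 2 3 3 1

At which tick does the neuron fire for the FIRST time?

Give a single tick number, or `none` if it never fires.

t=0: input=3 -> V=0 FIRE
t=1: input=1 -> V=6
t=2: input=3 -> V=0 FIRE
t=3: input=2 -> V=12
t=4: input=2 -> V=0 FIRE
t=5: input=5 -> V=0 FIRE
t=6: input=4 -> V=0 FIRE
t=7: input=2 -> V=12
t=8: input=3 -> V=0 FIRE
t=9: input=3 -> V=0 FIRE
t=10: input=1 -> V=6

Answer: 0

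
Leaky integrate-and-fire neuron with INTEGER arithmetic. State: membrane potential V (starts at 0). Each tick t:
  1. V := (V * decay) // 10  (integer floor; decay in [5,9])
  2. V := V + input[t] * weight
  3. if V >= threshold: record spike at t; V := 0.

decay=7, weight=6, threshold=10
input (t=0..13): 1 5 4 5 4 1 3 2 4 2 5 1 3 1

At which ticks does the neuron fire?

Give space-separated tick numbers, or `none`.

t=0: input=1 -> V=6
t=1: input=5 -> V=0 FIRE
t=2: input=4 -> V=0 FIRE
t=3: input=5 -> V=0 FIRE
t=4: input=4 -> V=0 FIRE
t=5: input=1 -> V=6
t=6: input=3 -> V=0 FIRE
t=7: input=2 -> V=0 FIRE
t=8: input=4 -> V=0 FIRE
t=9: input=2 -> V=0 FIRE
t=10: input=5 -> V=0 FIRE
t=11: input=1 -> V=6
t=12: input=3 -> V=0 FIRE
t=13: input=1 -> V=6

Answer: 1 2 3 4 6 7 8 9 10 12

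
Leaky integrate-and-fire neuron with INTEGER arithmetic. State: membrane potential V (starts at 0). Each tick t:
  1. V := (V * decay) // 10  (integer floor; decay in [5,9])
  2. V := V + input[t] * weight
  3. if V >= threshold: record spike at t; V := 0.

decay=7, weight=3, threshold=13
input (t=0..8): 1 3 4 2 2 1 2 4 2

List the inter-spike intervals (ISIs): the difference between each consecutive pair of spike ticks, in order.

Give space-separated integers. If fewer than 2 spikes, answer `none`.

Answer: 4 2

Derivation:
t=0: input=1 -> V=3
t=1: input=3 -> V=11
t=2: input=4 -> V=0 FIRE
t=3: input=2 -> V=6
t=4: input=2 -> V=10
t=5: input=1 -> V=10
t=6: input=2 -> V=0 FIRE
t=7: input=4 -> V=12
t=8: input=2 -> V=0 FIRE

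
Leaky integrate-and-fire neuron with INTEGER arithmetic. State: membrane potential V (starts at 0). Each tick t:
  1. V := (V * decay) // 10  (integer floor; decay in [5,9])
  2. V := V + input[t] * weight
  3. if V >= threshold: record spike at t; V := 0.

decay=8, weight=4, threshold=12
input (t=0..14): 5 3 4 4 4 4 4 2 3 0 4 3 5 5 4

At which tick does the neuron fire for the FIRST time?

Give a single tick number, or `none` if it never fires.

Answer: 0

Derivation:
t=0: input=5 -> V=0 FIRE
t=1: input=3 -> V=0 FIRE
t=2: input=4 -> V=0 FIRE
t=3: input=4 -> V=0 FIRE
t=4: input=4 -> V=0 FIRE
t=5: input=4 -> V=0 FIRE
t=6: input=4 -> V=0 FIRE
t=7: input=2 -> V=8
t=8: input=3 -> V=0 FIRE
t=9: input=0 -> V=0
t=10: input=4 -> V=0 FIRE
t=11: input=3 -> V=0 FIRE
t=12: input=5 -> V=0 FIRE
t=13: input=5 -> V=0 FIRE
t=14: input=4 -> V=0 FIRE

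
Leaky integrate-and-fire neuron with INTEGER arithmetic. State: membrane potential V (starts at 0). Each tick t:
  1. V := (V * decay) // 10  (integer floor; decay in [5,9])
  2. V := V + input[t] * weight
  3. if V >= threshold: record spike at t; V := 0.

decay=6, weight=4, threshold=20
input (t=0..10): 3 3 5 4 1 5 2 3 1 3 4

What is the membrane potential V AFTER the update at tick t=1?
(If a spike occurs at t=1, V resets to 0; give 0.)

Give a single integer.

t=0: input=3 -> V=12
t=1: input=3 -> V=19
t=2: input=5 -> V=0 FIRE
t=3: input=4 -> V=16
t=4: input=1 -> V=13
t=5: input=5 -> V=0 FIRE
t=6: input=2 -> V=8
t=7: input=3 -> V=16
t=8: input=1 -> V=13
t=9: input=3 -> V=19
t=10: input=4 -> V=0 FIRE

Answer: 19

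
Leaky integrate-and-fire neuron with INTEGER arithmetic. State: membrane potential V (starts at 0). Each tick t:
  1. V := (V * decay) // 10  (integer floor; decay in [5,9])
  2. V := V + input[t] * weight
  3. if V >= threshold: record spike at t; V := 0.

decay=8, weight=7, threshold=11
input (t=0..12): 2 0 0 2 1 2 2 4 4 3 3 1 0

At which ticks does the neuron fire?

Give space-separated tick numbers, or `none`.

Answer: 0 3 5 6 7 8 9 10

Derivation:
t=0: input=2 -> V=0 FIRE
t=1: input=0 -> V=0
t=2: input=0 -> V=0
t=3: input=2 -> V=0 FIRE
t=4: input=1 -> V=7
t=5: input=2 -> V=0 FIRE
t=6: input=2 -> V=0 FIRE
t=7: input=4 -> V=0 FIRE
t=8: input=4 -> V=0 FIRE
t=9: input=3 -> V=0 FIRE
t=10: input=3 -> V=0 FIRE
t=11: input=1 -> V=7
t=12: input=0 -> V=5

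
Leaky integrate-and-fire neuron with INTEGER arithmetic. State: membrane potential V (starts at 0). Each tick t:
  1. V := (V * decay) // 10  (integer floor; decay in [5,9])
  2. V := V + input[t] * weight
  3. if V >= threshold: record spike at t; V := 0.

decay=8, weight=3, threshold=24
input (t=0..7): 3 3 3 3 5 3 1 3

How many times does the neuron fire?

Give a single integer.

Answer: 2

Derivation:
t=0: input=3 -> V=9
t=1: input=3 -> V=16
t=2: input=3 -> V=21
t=3: input=3 -> V=0 FIRE
t=4: input=5 -> V=15
t=5: input=3 -> V=21
t=6: input=1 -> V=19
t=7: input=3 -> V=0 FIRE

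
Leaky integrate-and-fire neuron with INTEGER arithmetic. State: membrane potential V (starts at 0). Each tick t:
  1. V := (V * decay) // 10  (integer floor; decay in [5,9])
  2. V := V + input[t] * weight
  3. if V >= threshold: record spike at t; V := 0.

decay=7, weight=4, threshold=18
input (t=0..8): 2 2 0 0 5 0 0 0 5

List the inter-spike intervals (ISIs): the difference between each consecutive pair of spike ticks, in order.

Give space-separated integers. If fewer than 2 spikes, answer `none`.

Answer: 4

Derivation:
t=0: input=2 -> V=8
t=1: input=2 -> V=13
t=2: input=0 -> V=9
t=3: input=0 -> V=6
t=4: input=5 -> V=0 FIRE
t=5: input=0 -> V=0
t=6: input=0 -> V=0
t=7: input=0 -> V=0
t=8: input=5 -> V=0 FIRE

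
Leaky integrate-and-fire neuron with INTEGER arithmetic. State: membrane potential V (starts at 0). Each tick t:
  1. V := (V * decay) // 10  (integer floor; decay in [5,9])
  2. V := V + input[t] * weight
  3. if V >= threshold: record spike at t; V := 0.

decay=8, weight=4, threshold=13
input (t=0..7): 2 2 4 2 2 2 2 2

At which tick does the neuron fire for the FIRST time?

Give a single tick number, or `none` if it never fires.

t=0: input=2 -> V=8
t=1: input=2 -> V=0 FIRE
t=2: input=4 -> V=0 FIRE
t=3: input=2 -> V=8
t=4: input=2 -> V=0 FIRE
t=5: input=2 -> V=8
t=6: input=2 -> V=0 FIRE
t=7: input=2 -> V=8

Answer: 1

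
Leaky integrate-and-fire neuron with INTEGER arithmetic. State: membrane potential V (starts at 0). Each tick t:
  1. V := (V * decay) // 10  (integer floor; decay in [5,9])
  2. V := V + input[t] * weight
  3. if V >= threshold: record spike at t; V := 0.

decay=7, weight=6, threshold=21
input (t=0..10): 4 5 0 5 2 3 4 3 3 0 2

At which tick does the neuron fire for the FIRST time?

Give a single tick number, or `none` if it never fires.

Answer: 0

Derivation:
t=0: input=4 -> V=0 FIRE
t=1: input=5 -> V=0 FIRE
t=2: input=0 -> V=0
t=3: input=5 -> V=0 FIRE
t=4: input=2 -> V=12
t=5: input=3 -> V=0 FIRE
t=6: input=4 -> V=0 FIRE
t=7: input=3 -> V=18
t=8: input=3 -> V=0 FIRE
t=9: input=0 -> V=0
t=10: input=2 -> V=12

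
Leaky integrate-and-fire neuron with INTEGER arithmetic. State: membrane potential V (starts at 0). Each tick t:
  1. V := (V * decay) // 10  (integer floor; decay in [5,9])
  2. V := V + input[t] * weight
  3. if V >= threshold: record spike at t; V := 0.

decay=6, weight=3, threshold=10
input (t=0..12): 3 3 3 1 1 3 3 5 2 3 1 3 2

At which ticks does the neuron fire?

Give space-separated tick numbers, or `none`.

Answer: 1 5 7 9 11

Derivation:
t=0: input=3 -> V=9
t=1: input=3 -> V=0 FIRE
t=2: input=3 -> V=9
t=3: input=1 -> V=8
t=4: input=1 -> V=7
t=5: input=3 -> V=0 FIRE
t=6: input=3 -> V=9
t=7: input=5 -> V=0 FIRE
t=8: input=2 -> V=6
t=9: input=3 -> V=0 FIRE
t=10: input=1 -> V=3
t=11: input=3 -> V=0 FIRE
t=12: input=2 -> V=6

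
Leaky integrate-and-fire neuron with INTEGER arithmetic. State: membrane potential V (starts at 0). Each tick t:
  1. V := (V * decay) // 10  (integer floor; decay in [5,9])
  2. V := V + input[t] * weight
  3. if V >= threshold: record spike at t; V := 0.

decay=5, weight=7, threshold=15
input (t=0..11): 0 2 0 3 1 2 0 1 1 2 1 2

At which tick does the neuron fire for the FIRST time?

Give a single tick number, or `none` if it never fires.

Answer: 3

Derivation:
t=0: input=0 -> V=0
t=1: input=2 -> V=14
t=2: input=0 -> V=7
t=3: input=3 -> V=0 FIRE
t=4: input=1 -> V=7
t=5: input=2 -> V=0 FIRE
t=6: input=0 -> V=0
t=7: input=1 -> V=7
t=8: input=1 -> V=10
t=9: input=2 -> V=0 FIRE
t=10: input=1 -> V=7
t=11: input=2 -> V=0 FIRE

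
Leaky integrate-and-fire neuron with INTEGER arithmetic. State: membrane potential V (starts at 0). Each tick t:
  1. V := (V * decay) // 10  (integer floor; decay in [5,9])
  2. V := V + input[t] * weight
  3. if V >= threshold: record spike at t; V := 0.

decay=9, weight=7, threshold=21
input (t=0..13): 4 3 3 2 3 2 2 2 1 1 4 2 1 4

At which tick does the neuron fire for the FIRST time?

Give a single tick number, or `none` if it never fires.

t=0: input=4 -> V=0 FIRE
t=1: input=3 -> V=0 FIRE
t=2: input=3 -> V=0 FIRE
t=3: input=2 -> V=14
t=4: input=3 -> V=0 FIRE
t=5: input=2 -> V=14
t=6: input=2 -> V=0 FIRE
t=7: input=2 -> V=14
t=8: input=1 -> V=19
t=9: input=1 -> V=0 FIRE
t=10: input=4 -> V=0 FIRE
t=11: input=2 -> V=14
t=12: input=1 -> V=19
t=13: input=4 -> V=0 FIRE

Answer: 0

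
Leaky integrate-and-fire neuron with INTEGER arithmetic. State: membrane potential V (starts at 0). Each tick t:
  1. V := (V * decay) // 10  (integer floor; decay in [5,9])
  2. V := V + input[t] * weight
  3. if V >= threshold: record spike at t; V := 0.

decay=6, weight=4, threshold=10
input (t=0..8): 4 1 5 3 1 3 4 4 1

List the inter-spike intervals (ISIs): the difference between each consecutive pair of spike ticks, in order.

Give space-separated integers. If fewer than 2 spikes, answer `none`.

Answer: 2 1 2 1 1

Derivation:
t=0: input=4 -> V=0 FIRE
t=1: input=1 -> V=4
t=2: input=5 -> V=0 FIRE
t=3: input=3 -> V=0 FIRE
t=4: input=1 -> V=4
t=5: input=3 -> V=0 FIRE
t=6: input=4 -> V=0 FIRE
t=7: input=4 -> V=0 FIRE
t=8: input=1 -> V=4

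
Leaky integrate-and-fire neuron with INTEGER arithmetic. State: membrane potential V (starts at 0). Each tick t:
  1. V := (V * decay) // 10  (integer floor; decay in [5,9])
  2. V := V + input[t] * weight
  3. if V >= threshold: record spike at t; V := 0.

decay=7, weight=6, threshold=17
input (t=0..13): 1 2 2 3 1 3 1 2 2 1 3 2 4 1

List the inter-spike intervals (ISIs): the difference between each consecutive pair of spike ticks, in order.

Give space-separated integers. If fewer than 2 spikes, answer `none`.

Answer: 1 2 3 2 2

Derivation:
t=0: input=1 -> V=6
t=1: input=2 -> V=16
t=2: input=2 -> V=0 FIRE
t=3: input=3 -> V=0 FIRE
t=4: input=1 -> V=6
t=5: input=3 -> V=0 FIRE
t=6: input=1 -> V=6
t=7: input=2 -> V=16
t=8: input=2 -> V=0 FIRE
t=9: input=1 -> V=6
t=10: input=3 -> V=0 FIRE
t=11: input=2 -> V=12
t=12: input=4 -> V=0 FIRE
t=13: input=1 -> V=6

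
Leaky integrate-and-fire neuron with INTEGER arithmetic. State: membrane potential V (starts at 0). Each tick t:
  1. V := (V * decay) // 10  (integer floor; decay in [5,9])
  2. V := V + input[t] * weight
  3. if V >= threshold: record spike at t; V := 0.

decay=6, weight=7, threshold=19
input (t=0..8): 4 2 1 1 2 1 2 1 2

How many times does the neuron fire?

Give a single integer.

t=0: input=4 -> V=0 FIRE
t=1: input=2 -> V=14
t=2: input=1 -> V=15
t=3: input=1 -> V=16
t=4: input=2 -> V=0 FIRE
t=5: input=1 -> V=7
t=6: input=2 -> V=18
t=7: input=1 -> V=17
t=8: input=2 -> V=0 FIRE

Answer: 3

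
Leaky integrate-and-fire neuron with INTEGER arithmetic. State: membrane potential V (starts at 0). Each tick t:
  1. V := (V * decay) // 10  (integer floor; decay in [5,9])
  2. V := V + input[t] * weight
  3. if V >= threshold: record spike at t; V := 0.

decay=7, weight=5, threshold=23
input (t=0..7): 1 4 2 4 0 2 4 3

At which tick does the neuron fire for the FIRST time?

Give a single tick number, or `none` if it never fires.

Answer: 1

Derivation:
t=0: input=1 -> V=5
t=1: input=4 -> V=0 FIRE
t=2: input=2 -> V=10
t=3: input=4 -> V=0 FIRE
t=4: input=0 -> V=0
t=5: input=2 -> V=10
t=6: input=4 -> V=0 FIRE
t=7: input=3 -> V=15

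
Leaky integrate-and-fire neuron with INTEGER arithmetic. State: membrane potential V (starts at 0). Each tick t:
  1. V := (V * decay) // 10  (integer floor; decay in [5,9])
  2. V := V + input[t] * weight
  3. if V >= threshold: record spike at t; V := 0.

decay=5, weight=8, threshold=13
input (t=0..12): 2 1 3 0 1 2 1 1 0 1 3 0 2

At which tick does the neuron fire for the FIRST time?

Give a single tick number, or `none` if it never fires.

t=0: input=2 -> V=0 FIRE
t=1: input=1 -> V=8
t=2: input=3 -> V=0 FIRE
t=3: input=0 -> V=0
t=4: input=1 -> V=8
t=5: input=2 -> V=0 FIRE
t=6: input=1 -> V=8
t=7: input=1 -> V=12
t=8: input=0 -> V=6
t=9: input=1 -> V=11
t=10: input=3 -> V=0 FIRE
t=11: input=0 -> V=0
t=12: input=2 -> V=0 FIRE

Answer: 0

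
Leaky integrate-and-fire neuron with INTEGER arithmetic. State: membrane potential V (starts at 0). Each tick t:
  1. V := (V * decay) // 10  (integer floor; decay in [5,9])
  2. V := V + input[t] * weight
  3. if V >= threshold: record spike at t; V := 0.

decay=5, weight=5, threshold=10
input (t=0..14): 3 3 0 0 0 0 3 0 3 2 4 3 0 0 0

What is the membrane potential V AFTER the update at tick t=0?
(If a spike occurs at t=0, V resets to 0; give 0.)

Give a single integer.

t=0: input=3 -> V=0 FIRE
t=1: input=3 -> V=0 FIRE
t=2: input=0 -> V=0
t=3: input=0 -> V=0
t=4: input=0 -> V=0
t=5: input=0 -> V=0
t=6: input=3 -> V=0 FIRE
t=7: input=0 -> V=0
t=8: input=3 -> V=0 FIRE
t=9: input=2 -> V=0 FIRE
t=10: input=4 -> V=0 FIRE
t=11: input=3 -> V=0 FIRE
t=12: input=0 -> V=0
t=13: input=0 -> V=0
t=14: input=0 -> V=0

Answer: 0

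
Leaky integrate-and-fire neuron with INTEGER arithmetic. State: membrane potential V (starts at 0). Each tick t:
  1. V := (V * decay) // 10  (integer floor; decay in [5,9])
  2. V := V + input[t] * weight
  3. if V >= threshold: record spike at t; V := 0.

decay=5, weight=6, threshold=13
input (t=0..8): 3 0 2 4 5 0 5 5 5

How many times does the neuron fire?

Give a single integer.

t=0: input=3 -> V=0 FIRE
t=1: input=0 -> V=0
t=2: input=2 -> V=12
t=3: input=4 -> V=0 FIRE
t=4: input=5 -> V=0 FIRE
t=5: input=0 -> V=0
t=6: input=5 -> V=0 FIRE
t=7: input=5 -> V=0 FIRE
t=8: input=5 -> V=0 FIRE

Answer: 6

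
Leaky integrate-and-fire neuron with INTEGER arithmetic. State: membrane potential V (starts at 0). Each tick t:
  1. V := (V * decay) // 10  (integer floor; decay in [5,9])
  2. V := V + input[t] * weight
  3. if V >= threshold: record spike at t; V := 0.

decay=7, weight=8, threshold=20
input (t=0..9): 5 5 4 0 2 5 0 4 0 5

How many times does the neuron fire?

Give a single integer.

t=0: input=5 -> V=0 FIRE
t=1: input=5 -> V=0 FIRE
t=2: input=4 -> V=0 FIRE
t=3: input=0 -> V=0
t=4: input=2 -> V=16
t=5: input=5 -> V=0 FIRE
t=6: input=0 -> V=0
t=7: input=4 -> V=0 FIRE
t=8: input=0 -> V=0
t=9: input=5 -> V=0 FIRE

Answer: 6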